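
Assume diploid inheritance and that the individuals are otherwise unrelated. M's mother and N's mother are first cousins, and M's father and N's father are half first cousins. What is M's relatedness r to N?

0.046875

Independent pedigree routes through distinct common ancestors add.
M and N are related in two ways: second cousins through their mothers (r = 1/32) and half second cousins through their fathers (r = 1/64).
r = 1/32 + 1/64 = 0.046875.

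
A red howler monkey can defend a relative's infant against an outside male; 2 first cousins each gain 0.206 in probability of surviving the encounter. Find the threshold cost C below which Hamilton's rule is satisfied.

0.0515

r to a first cousin = 1/8 (first cousins share one grandparent pair — two paths of length 4: r = 2·(1/2)^4 = 1/8).
Hamilton's rule: n·r·B > C, so the trait is favored while C < n·r·B = 2·0.125·0.206 = 0.0515.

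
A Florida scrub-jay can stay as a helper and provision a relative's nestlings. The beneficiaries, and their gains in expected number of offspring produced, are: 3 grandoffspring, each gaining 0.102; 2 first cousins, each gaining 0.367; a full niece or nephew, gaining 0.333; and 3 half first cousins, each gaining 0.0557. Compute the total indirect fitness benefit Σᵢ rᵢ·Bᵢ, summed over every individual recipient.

r to a grandoffspring = 1/4 (two parent–offspring links: r = (1/2)^2 = 1/4).
r to a first cousin = 1/8 (first cousins share one grandparent pair — two paths of length 4: r = 2·(1/2)^4 = 1/8).
r to a full niece or nephew = 0.25 (full aunt/uncle↔niece/nephew: two paths of length 3 through the shared grandparent pair: r = 2·(1/2)^3 = 1/4).
r to a half first cousin = 1/16 (half first cousins share one grandparent — one path of length 4: r = (1/2)^4 = 1/16).
Summing one r·B term per recipient: 3·0.25·0.102 + 2·0.125·0.367 + 1·0.25·0.333 + 3·0.0625·0.0557 = 0.26194375.

0.26194375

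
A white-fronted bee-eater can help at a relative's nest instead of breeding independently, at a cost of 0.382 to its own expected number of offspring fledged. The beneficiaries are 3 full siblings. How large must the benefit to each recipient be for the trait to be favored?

r to a full sibling = 1/2 (full sibs share both parents — two paths of length 2: r = 2·(1/2)^2 = 1/2).
Hamilton's rule with n recipients of equal r: n·r·B > C, so B > C/(n·r) = 0.382/(3·0.5) = 0.2547.

0.2547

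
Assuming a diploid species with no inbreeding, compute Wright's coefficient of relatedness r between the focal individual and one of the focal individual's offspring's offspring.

Each parent–offspring link contributes a factor of 1/2, and independent paths through distinct common ancestors add.
Two parent–offspring links: r = (1/2)^2 = 1/4.

0.25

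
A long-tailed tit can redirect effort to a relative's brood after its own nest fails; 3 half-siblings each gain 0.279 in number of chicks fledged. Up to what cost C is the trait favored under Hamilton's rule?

0.20925

r to a half-sibling = 1/4 (half-sibs share one parent — one path of length 2: r = (1/2)^2 = 1/4).
Hamilton's rule: n·r·B > C, so the trait is favored while C < n·r·B = 3·0.25·0.279 = 0.20925.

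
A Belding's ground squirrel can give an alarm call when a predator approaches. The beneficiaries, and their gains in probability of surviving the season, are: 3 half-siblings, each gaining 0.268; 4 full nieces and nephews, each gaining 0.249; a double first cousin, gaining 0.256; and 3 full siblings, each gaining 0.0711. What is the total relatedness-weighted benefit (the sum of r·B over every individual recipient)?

0.62065

r to a half-sibling = 1/4 (half-sibs share one parent — one path of length 2: r = (1/2)^2 = 1/4).
r to a full niece or nephew = 0.25 (full aunt/uncle↔niece/nephew: two paths of length 3 through the shared grandparent pair: r = 2·(1/2)^3 = 1/4).
r to a double first cousin = 0.25 (double first cousins share both grandparent pairs — four paths of length 4: r = 4·(1/2)^4 = 1/4).
r to a full sibling = 0.5 (full sibs share both parents — two paths of length 2: r = 2·(1/2)^2 = 1/2).
Summing one r·B term per recipient: 3·0.25·0.268 + 4·0.25·0.249 + 1·0.25·0.256 + 3·0.5·0.0711 = 0.62065.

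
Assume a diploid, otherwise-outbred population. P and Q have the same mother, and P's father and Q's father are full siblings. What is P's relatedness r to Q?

Relatedness sums over independent paths through distinct common ancestors.
P and Q are related in two ways: half-sibs through their shared mother (r = 1/4) and first cousins through their fathers (r = 1/8).
r = 1/4 + 1/8 = 0.375.

0.375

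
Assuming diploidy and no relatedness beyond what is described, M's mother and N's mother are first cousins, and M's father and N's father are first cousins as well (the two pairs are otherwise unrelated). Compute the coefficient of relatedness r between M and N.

Relatedness sums over independent paths through distinct common ancestors.
M and N are related in two ways: second cousins through their mothers (r = 1/32) and second cousins through their fathers (r = 1/32).
r = 1/32 + 1/32 = 1/16 = 0.0625.

0.0625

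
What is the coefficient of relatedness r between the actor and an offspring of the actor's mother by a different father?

0.25

Each parent–offspring link contributes a factor of 1/2, and independent paths through distinct common ancestors add.
Half-sibs share one parent — one path of length 2: r = (1/2)^2 = 1/4.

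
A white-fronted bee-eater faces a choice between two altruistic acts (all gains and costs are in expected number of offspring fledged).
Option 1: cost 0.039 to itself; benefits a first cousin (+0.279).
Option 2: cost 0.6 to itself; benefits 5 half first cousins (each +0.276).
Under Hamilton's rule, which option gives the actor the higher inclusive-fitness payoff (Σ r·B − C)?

Option 1: r to a first cousin = 0.125.
Option 1: Σ r·B − C = (1·0.125·0.279) − 0.039 = -0.004125.
Option 2: r to a half first cousin = 0.0625.
Option 2: Σ r·B − C = (5·0.0625·0.276) − 0.6 = -0.51375.
Option 1 has the higher net inclusive-fitness payoff.

Option 1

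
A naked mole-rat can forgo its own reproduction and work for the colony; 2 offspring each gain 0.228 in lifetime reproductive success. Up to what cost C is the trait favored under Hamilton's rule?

r to an offspring = 1/2 (one parent–offspring link: r = (1/2)^1 = 1/2).
Hamilton's rule: n·r·B > C, so the trait is favored while C < n·r·B = 2·0.5·0.228 = 0.228.

0.228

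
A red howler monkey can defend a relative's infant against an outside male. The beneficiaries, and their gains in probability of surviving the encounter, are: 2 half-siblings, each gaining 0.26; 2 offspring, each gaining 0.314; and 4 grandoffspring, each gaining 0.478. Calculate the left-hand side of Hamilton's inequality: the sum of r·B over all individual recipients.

0.922

r to a half-sibling = 1/4 (half-sibs share one parent — one path of length 2: r = (1/2)^2 = 1/4).
r to an offspring = 0.5 (one parent–offspring link: r = (1/2)^1 = 1/2).
r to a grandoffspring = 0.25 (two parent–offspring links: r = (1/2)^2 = 1/4).
Summing one r·B term per recipient: 2·0.25·0.26 + 2·0.5·0.314 + 4·0.25·0.478 = 0.922.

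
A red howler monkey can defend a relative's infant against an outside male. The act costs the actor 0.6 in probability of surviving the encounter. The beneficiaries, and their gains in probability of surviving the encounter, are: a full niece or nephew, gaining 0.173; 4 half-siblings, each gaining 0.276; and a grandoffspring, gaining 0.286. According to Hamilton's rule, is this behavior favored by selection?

Hamilton's rule: the trait is favored when the sum of r·B over every recipient exceeds the actor's cost C.
r to a full niece or nephew = 1/4 (full aunt/uncle↔niece/nephew: two paths of length 3 through the shared grandparent pair: r = 2·(1/2)^3 = 1/4).
r to a half-sibling = 0.25 (half-sibs share one parent — one path of length 2: r = (1/2)^2 = 1/4).
r to a grandoffspring = 0.25 (two parent–offspring links: r = (1/2)^2 = 1/4).
Summing one r·B term per recipient: 1·0.25·0.173 + 4·0.25·0.276 + 1·0.25·0.286 = 0.39075.
0.39075 < 0.6: the indirect benefit is less than the cost.

No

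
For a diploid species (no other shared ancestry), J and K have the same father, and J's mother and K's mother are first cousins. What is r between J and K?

Independent pedigree routes through distinct common ancestors add.
J and K are related in two ways: half-sibs through their shared father (r = 1/4) and second cousins through their mothers (r = 1/32).
r = 1/4 + 1/32 = 0.28125.

0.28125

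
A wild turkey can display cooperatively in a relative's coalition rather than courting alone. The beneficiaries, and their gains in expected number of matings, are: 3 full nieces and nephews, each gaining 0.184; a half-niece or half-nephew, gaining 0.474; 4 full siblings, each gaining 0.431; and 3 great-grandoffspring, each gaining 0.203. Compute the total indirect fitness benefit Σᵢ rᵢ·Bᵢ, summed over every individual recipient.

r to a full niece or nephew = 0.25 (full aunt/uncle↔niece/nephew: two paths of length 3 through the shared grandparent pair: r = 2·(1/2)^3 = 1/4).
r to a half-niece or half-nephew = 0.125 (half-aunt/uncle↔niece/nephew: one path of length 3: r = (1/2)^3 = 1/8).
r to a full sibling = 0.5 (full sibs share both parents — two paths of length 2: r = 2·(1/2)^2 = 1/2).
r to a great-grandoffspring = 0.125 (three parent–offspring links: r = (1/2)^3 = 1/8).
Summing one r·B term per recipient: 3·0.25·0.184 + 1·0.125·0.474 + 4·0.5·0.431 + 3·0.125·0.203 = 1.135375.

1.135375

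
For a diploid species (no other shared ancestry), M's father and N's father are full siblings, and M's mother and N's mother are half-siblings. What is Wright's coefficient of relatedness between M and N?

Relatedness sums over independent paths through distinct common ancestors.
M and N are related in two ways: first cousins through their fathers (r = 1/8) and half first cousins through their mothers (r = 1/16).
r = 1/8 + 1/16 = 3/16 = 0.1875.

0.1875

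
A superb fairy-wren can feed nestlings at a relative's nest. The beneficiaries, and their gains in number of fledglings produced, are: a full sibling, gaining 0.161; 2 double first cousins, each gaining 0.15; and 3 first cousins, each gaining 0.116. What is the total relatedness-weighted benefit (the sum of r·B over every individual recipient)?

0.199

r to a full sibling = 0.5 (full sibs share both parents — two paths of length 2: r = 2·(1/2)^2 = 1/2).
r to a double first cousin = 0.25 (double first cousins share both grandparent pairs — four paths of length 4: r = 4·(1/2)^4 = 1/4).
r to a first cousin = 0.125 (first cousins share one grandparent pair — two paths of length 4: r = 2·(1/2)^4 = 1/8).
Summing one r·B term per recipient: 1·0.5·0.161 + 2·0.25·0.15 + 3·0.125·0.116 = 0.199.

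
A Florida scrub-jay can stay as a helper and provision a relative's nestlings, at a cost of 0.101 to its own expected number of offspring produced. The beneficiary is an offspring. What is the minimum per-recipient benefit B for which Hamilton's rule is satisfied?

0.202

r to an offspring = 0.5 (one parent–offspring link: r = (1/2)^1 = 1/2).
Hamilton's rule with n recipients of equal r: n·r·B > C, so B > C/(n·r) = 0.101/(1·0.5) = 0.202.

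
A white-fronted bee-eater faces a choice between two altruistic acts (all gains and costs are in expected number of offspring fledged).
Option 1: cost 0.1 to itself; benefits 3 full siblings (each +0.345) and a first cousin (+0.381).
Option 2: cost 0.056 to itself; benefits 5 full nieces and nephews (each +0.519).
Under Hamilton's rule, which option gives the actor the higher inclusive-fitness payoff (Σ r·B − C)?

Option 2

Option 1: r to a full sibling = 0.5.
Option 1: r to a first cousin = 0.125.
Option 1: Σ r·B − C = (3·0.5·0.345 + 1·0.125·0.381) − 0.1 = 0.465125.
Option 2: r to a full niece or nephew = 0.25.
Option 2: Σ r·B − C = (5·0.25·0.519) − 0.056 = 0.59275.
Option 2 has the higher net inclusive-fitness payoff.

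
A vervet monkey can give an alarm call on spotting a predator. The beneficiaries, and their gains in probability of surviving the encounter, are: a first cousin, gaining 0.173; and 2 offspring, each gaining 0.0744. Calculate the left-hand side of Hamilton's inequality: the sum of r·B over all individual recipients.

0.096025

r to a first cousin = 1/8 (first cousins share one grandparent pair — two paths of length 4: r = 2·(1/2)^4 = 1/8).
r to an offspring = 0.5 (one parent–offspring link: r = (1/2)^1 = 1/2).
Summing one r·B term per recipient: 1·0.125·0.173 + 2·0.5·0.0744 = 0.096025.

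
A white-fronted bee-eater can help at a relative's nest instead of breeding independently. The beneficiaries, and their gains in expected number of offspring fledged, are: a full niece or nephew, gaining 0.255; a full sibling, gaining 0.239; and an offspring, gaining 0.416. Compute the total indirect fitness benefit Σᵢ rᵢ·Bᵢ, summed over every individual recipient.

r to a full niece or nephew = 1/4 (full aunt/uncle↔niece/nephew: two paths of length 3 through the shared grandparent pair: r = 2·(1/2)^3 = 1/4).
r to a full sibling = 0.5 (full sibs share both parents — two paths of length 2: r = 2·(1/2)^2 = 1/2).
r to an offspring = 0.5 (one parent–offspring link: r = (1/2)^1 = 1/2).
Summing one r·B term per recipient: 1·0.25·0.255 + 1·0.5·0.239 + 1·0.5·0.416 = 0.39125.

0.39125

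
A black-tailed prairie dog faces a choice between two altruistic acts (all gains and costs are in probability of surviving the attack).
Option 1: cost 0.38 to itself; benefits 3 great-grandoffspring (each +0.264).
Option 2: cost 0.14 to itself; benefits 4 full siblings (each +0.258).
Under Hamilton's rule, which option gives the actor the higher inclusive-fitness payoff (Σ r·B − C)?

Option 2

Option 1: r to a great-grandoffspring = 0.125.
Option 1: Σ r·B − C = (3·0.125·0.264) − 0.38 = -0.281.
Option 2: r to a full sibling = 0.5.
Option 2: Σ r·B − C = (4·0.5·0.258) − 0.14 = 0.376.
Option 2 has the higher net inclusive-fitness payoff.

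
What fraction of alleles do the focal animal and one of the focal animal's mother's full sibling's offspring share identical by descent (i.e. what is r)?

0.125

Each parent–offspring link contributes a factor of 1/2, and independent paths through distinct common ancestors add.
First cousins share one grandparent pair — two paths of length 4: r = 2·(1/2)^4 = 1/8.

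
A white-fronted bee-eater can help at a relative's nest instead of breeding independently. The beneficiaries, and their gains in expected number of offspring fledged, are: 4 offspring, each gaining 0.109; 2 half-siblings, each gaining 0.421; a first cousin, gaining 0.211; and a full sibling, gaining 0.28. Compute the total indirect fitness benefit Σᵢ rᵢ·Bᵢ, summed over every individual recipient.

0.594875

r to an offspring = 0.5 (one parent–offspring link: r = (1/2)^1 = 1/2).
r to a half-sibling = 1/4 (half-sibs share one parent — one path of length 2: r = (1/2)^2 = 1/4).
r to a first cousin = 0.125 (first cousins share one grandparent pair — two paths of length 4: r = 2·(1/2)^4 = 1/8).
r to a full sibling = 1/2 (full sibs share both parents — two paths of length 2: r = 2·(1/2)^2 = 1/2).
Summing one r·B term per recipient: 4·0.5·0.109 + 2·0.25·0.421 + 1·0.125·0.211 + 1·0.5·0.28 = 0.594875.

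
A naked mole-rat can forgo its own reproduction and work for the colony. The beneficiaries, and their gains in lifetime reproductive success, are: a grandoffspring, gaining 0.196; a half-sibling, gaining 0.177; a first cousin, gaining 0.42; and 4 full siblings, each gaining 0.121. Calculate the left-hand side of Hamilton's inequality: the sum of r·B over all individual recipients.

0.38775

r to a grandoffspring = 0.25 (two parent–offspring links: r = (1/2)^2 = 1/4).
r to a half-sibling = 1/4 (half-sibs share one parent — one path of length 2: r = (1/2)^2 = 1/4).
r to a first cousin = 0.125 (first cousins share one grandparent pair — two paths of length 4: r = 2·(1/2)^4 = 1/8).
r to a full sibling = 1/2 (full sibs share both parents — two paths of length 2: r = 2·(1/2)^2 = 1/2).
Summing one r·B term per recipient: 1·0.25·0.196 + 1·0.25·0.177 + 1·0.125·0.42 + 4·0.5·0.121 = 0.38775.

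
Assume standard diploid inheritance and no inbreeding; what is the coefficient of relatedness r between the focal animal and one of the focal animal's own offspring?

Each parent–offspring link contributes a factor of 1/2, and independent paths through distinct common ancestors add.
One parent–offspring link: r = (1/2)^1 = 1/2.

0.5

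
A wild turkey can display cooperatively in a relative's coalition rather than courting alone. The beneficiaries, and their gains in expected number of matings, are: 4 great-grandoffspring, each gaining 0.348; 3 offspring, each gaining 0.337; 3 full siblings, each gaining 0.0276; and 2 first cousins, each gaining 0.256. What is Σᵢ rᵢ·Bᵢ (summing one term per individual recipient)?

0.7849

r to a great-grandoffspring = 1/8 (three parent–offspring links: r = (1/2)^3 = 1/8).
r to an offspring = 0.5 (one parent–offspring link: r = (1/2)^1 = 1/2).
r to a full sibling = 0.5 (full sibs share both parents — two paths of length 2: r = 2·(1/2)^2 = 1/2).
r to a first cousin = 0.125 (first cousins share one grandparent pair — two paths of length 4: r = 2·(1/2)^4 = 1/8).
Summing one r·B term per recipient: 4·0.125·0.348 + 3·0.5·0.337 + 3·0.5·0.0276 + 2·0.125·0.256 = 0.7849.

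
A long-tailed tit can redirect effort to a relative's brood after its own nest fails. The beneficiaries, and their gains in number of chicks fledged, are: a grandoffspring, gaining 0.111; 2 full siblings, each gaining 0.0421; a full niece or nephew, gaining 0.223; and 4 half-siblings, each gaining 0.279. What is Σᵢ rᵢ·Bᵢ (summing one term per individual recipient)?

r to a grandoffspring = 1/4 (two parent–offspring links: r = (1/2)^2 = 1/4).
r to a full sibling = 0.5 (full sibs share both parents — two paths of length 2: r = 2·(1/2)^2 = 1/2).
r to a full niece or nephew = 1/4 (full aunt/uncle↔niece/nephew: two paths of length 3 through the shared grandparent pair: r = 2·(1/2)^3 = 1/4).
r to a half-sibling = 1/4 (half-sibs share one parent — one path of length 2: r = (1/2)^2 = 1/4).
Summing one r·B term per recipient: 1·0.25·0.111 + 2·0.5·0.0421 + 1·0.25·0.223 + 4·0.25·0.279 = 0.4046.

0.4046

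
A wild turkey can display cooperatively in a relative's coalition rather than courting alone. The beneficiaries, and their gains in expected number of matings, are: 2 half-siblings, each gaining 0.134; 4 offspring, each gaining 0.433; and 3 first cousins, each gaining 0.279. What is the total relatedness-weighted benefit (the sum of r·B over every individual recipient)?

r to a half-sibling = 1/4 (half-sibs share one parent — one path of length 2: r = (1/2)^2 = 1/4).
r to an offspring = 0.5 (one parent–offspring link: r = (1/2)^1 = 1/2).
r to a first cousin = 1/8 (first cousins share one grandparent pair — two paths of length 4: r = 2·(1/2)^4 = 1/8).
Summing one r·B term per recipient: 2·0.25·0.134 + 4·0.5·0.433 + 3·0.125·0.279 = 1.037625.

1.037625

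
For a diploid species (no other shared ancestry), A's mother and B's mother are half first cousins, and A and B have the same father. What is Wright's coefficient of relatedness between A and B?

Independent pedigree routes through distinct common ancestors add.
A and B are related in two ways: half second cousins through their mothers (r = 1/64) and half-sibs through their shared father (r = 1/4).
r = 1/64 + 1/4 = 0.265625.

0.265625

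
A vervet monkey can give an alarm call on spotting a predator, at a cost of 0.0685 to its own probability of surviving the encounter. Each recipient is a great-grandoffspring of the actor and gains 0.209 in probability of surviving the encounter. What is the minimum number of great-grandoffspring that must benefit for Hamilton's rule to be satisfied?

r to a great-grandoffspring = 1/8 (three parent–offspring links: r = (1/2)^3 = 1/8).
Hamilton's rule: n·r·B > C  ⇒  n > C/(r·B) = 0.0685/(0.125·0.209) = 2.622.
The smallest integer exceeding 2.622 is 3.

3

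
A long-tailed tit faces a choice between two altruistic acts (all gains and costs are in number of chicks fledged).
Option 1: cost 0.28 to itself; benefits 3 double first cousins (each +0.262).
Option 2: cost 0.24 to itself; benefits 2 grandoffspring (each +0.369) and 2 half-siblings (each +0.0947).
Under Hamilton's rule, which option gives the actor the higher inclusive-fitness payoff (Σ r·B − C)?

Option 1: r to a double first cousin = 0.25.
Option 1: Σ r·B − C = (3·0.25·0.262) − 0.28 = -0.0835.
Option 2: r to a grandoffspring = 0.25.
Option 2: r to a half-sibling = 0.25.
Option 2: Σ r·B − C = (2·0.25·0.369 + 2·0.25·0.0947) − 0.24 = -0.00815.
Option 2 has the higher net inclusive-fitness payoff.

Option 2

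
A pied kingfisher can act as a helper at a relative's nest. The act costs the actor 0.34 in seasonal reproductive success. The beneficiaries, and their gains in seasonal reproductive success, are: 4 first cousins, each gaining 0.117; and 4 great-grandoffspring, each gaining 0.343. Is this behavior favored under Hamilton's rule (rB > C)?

Hamilton's rule: the trait is favored when the sum of r·B over every recipient exceeds the actor's cost C.
r to a first cousin = 0.125 (first cousins share one grandparent pair — two paths of length 4: r = 2·(1/2)^4 = 1/8).
r to a great-grandoffspring = 1/8 (three parent–offspring links: r = (1/2)^3 = 1/8).
Summing one r·B term per recipient: 4·0.125·0.117 + 4·0.125·0.343 = 0.23.
0.23 < 0.34: the indirect benefit is less than the cost.

No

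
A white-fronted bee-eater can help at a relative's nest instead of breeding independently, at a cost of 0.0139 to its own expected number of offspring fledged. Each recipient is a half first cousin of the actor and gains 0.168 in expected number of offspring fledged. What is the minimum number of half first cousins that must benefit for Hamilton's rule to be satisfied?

2

r to a half first cousin = 1/16 (half first cousins share one grandparent — one path of length 4: r = (1/2)^4 = 1/16).
Hamilton's rule: n·r·B > C  ⇒  n > C/(r·B) = 0.0139/(0.0625·0.168) = 1.324.
The smallest integer exceeding 1.324 is 2.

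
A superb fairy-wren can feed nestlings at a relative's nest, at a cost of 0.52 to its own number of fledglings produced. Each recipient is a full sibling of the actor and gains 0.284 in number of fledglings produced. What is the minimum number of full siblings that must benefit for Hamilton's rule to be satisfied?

4

r to a full sibling = 1/2 (full sibs share both parents — two paths of length 2: r = 2·(1/2)^2 = 1/2).
Hamilton's rule: n·r·B > C  ⇒  n > C/(r·B) = 0.52/(0.5·0.284) = 3.662.
The smallest integer exceeding 3.662 is 4.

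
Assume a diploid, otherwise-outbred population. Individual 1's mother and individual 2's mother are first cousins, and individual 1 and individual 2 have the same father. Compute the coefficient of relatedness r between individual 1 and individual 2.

0.28125

Independent pedigree routes through distinct common ancestors add.
Individual 1 and individual 2 are related in two ways: second cousins through their mothers (r = 1/32) and half-sibs through their shared father (r = 1/4).
r = 1/32 + 1/4 = 9/32 = 0.28125.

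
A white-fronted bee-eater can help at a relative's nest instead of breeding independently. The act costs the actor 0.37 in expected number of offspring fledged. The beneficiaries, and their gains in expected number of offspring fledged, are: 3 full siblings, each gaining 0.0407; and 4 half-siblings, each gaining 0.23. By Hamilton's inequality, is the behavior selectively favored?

Hamilton's rule: the trait is favored when the sum of r·B over every recipient exceeds the actor's cost C.
r to a full sibling = 1/2 (full sibs share both parents — two paths of length 2: r = 2·(1/2)^2 = 1/2).
r to a half-sibling = 1/4 (half-sibs share one parent — one path of length 2: r = (1/2)^2 = 1/4).
Summing one r·B term per recipient: 3·0.5·0.0407 + 4·0.25·0.23 = 0.29105.
0.29105 < 0.37: the indirect benefit is less than the cost.

No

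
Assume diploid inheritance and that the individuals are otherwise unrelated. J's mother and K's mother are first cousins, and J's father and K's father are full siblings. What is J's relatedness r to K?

0.15625

Wright's path rule: contributions from independent ancestry routes add.
J and K are related in two ways: second cousins through their mothers (r = 1/32) and first cousins through their fathers (r = 1/8).
r = 1/32 + 1/8 = 5/32 = 0.15625.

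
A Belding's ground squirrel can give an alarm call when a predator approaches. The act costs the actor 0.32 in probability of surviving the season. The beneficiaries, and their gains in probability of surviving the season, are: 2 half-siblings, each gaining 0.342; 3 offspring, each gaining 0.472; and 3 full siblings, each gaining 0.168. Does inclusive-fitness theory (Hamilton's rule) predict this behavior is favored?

Yes

Hamilton's rule: the trait is favored when the sum of r·B over every recipient exceeds the actor's cost C.
r to a half-sibling = 0.25 (half-sibs share one parent — one path of length 2: r = (1/2)^2 = 1/4).
r to an offspring = 0.5 (one parent–offspring link: r = (1/2)^1 = 1/2).
r to a full sibling = 0.5 (full sibs share both parents — two paths of length 2: r = 2·(1/2)^2 = 1/2).
Summing one r·B term per recipient: 2·0.25·0.342 + 3·0.5·0.472 + 3·0.5·0.168 = 1.131.
1.131 > 0.32: the indirect benefit exceeds the cost.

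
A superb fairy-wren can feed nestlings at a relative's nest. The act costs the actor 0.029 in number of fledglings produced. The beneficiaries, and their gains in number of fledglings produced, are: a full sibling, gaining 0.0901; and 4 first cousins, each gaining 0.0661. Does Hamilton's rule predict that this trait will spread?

Yes

Hamilton's rule: the trait is favored when the sum of r·B over every recipient exceeds the actor's cost C.
r to a full sibling = 1/2 (full sibs share both parents — two paths of length 2: r = 2·(1/2)^2 = 1/2).
r to a first cousin = 0.125 (first cousins share one grandparent pair — two paths of length 4: r = 2·(1/2)^4 = 1/8).
Summing one r·B term per recipient: 1·0.5·0.0901 + 4·0.125·0.0661 = 0.0781.
0.0781 > 0.029: the indirect benefit exceeds the cost.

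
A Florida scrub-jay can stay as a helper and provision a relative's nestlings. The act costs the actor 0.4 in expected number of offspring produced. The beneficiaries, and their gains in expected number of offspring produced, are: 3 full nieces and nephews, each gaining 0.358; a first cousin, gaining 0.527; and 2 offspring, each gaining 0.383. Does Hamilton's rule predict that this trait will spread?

Hamilton's rule: the trait is favored when the sum of r·B over every recipient exceeds the actor's cost C.
r to a full niece or nephew = 0.25 (full aunt/uncle↔niece/nephew: two paths of length 3 through the shared grandparent pair: r = 2·(1/2)^3 = 1/4).
r to a first cousin = 1/8 (first cousins share one grandparent pair — two paths of length 4: r = 2·(1/2)^4 = 1/8).
r to an offspring = 1/2 (one parent–offspring link: r = (1/2)^1 = 1/2).
Summing one r·B term per recipient: 3·0.25·0.358 + 1·0.125·0.527 + 2·0.5·0.383 = 0.717375.
0.717375 > 0.4: the indirect benefit exceeds the cost.

Yes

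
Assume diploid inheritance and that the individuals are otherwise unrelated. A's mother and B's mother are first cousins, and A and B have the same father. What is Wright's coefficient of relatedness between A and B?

0.28125

Wright's path rule: contributions from independent ancestry routes add.
A and B are related in two ways: second cousins through their mothers (r = 1/32) and half-sibs through their shared father (r = 1/4).
r = 1/32 + 1/4 = 0.28125.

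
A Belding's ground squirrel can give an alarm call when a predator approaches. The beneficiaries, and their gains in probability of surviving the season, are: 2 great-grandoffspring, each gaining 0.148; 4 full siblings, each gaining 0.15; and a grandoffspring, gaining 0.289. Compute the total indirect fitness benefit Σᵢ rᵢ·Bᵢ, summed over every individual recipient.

0.40925

r to a great-grandoffspring = 1/8 (three parent–offspring links: r = (1/2)^3 = 1/8).
r to a full sibling = 0.5 (full sibs share both parents — two paths of length 2: r = 2·(1/2)^2 = 1/2).
r to a grandoffspring = 0.25 (two parent–offspring links: r = (1/2)^2 = 1/4).
Summing one r·B term per recipient: 2·0.125·0.148 + 4·0.5·0.15 + 1·0.25·0.289 = 0.40925.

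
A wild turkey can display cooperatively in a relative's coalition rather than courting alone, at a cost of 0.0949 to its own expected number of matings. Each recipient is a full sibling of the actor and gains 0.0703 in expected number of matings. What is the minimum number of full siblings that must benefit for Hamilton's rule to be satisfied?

r to a full sibling = 1/2 (full sibs share both parents — two paths of length 2: r = 2·(1/2)^2 = 1/2).
Hamilton's rule: n·r·B > C  ⇒  n > C/(r·B) = 0.0949/(0.5·0.0703) = 2.7.
The smallest integer exceeding 2.7 is 3.

3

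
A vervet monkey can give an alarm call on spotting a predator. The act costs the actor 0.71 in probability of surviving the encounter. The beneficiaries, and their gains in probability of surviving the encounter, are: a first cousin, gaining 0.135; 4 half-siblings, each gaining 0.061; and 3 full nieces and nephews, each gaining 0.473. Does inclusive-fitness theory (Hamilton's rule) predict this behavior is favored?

Hamilton's rule: the trait is favored when the sum of r·B over every recipient exceeds the actor's cost C.
r to a first cousin = 1/8 (first cousins share one grandparent pair — two paths of length 4: r = 2·(1/2)^4 = 1/8).
r to a half-sibling = 1/4 (half-sibs share one parent — one path of length 2: r = (1/2)^2 = 1/4).
r to a full niece or nephew = 0.25 (full aunt/uncle↔niece/nephew: two paths of length 3 through the shared grandparent pair: r = 2·(1/2)^3 = 1/4).
Summing one r·B term per recipient: 1·0.125·0.135 + 4·0.25·0.061 + 3·0.25·0.473 = 0.432625.
0.432625 < 0.71: the indirect benefit is less than the cost.

No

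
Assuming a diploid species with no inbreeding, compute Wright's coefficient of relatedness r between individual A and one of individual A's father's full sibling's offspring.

Each parent–offspring link contributes a factor of 1/2, and independent paths through distinct common ancestors add.
First cousins share one grandparent pair — two paths of length 4: r = 2·(1/2)^4 = 1/8.

0.125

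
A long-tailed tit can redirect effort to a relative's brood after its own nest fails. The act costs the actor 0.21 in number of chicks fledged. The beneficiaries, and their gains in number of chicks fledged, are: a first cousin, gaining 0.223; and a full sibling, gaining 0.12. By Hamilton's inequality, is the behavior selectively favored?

No

Hamilton's rule: the trait is favored when the sum of r·B over every recipient exceeds the actor's cost C.
r to a first cousin = 0.125 (first cousins share one grandparent pair — two paths of length 4: r = 2·(1/2)^4 = 1/8).
r to a full sibling = 1/2 (full sibs share both parents — two paths of length 2: r = 2·(1/2)^2 = 1/2).
Summing one r·B term per recipient: 1·0.125·0.223 + 1·0.5·0.12 = 0.087875.
0.087875 < 0.21: the indirect benefit is less than the cost.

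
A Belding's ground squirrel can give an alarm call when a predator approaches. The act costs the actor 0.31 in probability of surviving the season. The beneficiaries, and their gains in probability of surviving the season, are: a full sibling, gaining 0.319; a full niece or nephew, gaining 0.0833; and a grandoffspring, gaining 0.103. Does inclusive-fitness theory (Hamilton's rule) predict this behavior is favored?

Hamilton's rule: the trait is favored when the sum of r·B over every recipient exceeds the actor's cost C.
r to a full sibling = 1/2 (full sibs share both parents — two paths of length 2: r = 2·(1/2)^2 = 1/2).
r to a full niece or nephew = 1/4 (full aunt/uncle↔niece/nephew: two paths of length 3 through the shared grandparent pair: r = 2·(1/2)^3 = 1/4).
r to a grandoffspring = 0.25 (two parent–offspring links: r = (1/2)^2 = 1/4).
Summing one r·B term per recipient: 1·0.5·0.319 + 1·0.25·0.0833 + 1·0.25·0.103 = 0.206075.
0.206075 < 0.31: the indirect benefit is less than the cost.

No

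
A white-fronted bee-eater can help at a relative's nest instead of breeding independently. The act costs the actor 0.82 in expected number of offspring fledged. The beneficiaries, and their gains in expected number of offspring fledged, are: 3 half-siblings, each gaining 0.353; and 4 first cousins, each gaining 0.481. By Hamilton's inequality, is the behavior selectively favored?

No

Hamilton's rule: the trait is favored when the sum of r·B over every recipient exceeds the actor's cost C.
r to a half-sibling = 1/4 (half-sibs share one parent — one path of length 2: r = (1/2)^2 = 1/4).
r to a first cousin = 0.125 (first cousins share one grandparent pair — two paths of length 4: r = 2·(1/2)^4 = 1/8).
Summing one r·B term per recipient: 3·0.25·0.353 + 4·0.125·0.481 = 0.50525.
0.50525 < 0.82: the indirect benefit is less than the cost.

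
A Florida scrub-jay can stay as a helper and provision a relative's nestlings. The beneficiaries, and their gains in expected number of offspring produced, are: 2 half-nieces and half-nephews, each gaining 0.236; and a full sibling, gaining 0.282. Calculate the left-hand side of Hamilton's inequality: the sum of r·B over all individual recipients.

0.2

r to a half-niece or half-nephew = 0.125 (half-aunt/uncle↔niece/nephew: one path of length 3: r = (1/2)^3 = 1/8).
r to a full sibling = 0.5 (full sibs share both parents — two paths of length 2: r = 2·(1/2)^2 = 1/2).
Summing one r·B term per recipient: 2·0.125·0.236 + 1·0.5·0.282 = 0.2.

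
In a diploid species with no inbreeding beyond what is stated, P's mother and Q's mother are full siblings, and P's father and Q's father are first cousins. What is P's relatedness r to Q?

0.15625

With two independent routes of shared ancestry, r is the sum of the two contributions.
P and Q are related in two ways: first cousins through their mothers (r = 1/8) and second cousins through their fathers (r = 1/32).
r = 1/8 + 1/32 = 0.15625.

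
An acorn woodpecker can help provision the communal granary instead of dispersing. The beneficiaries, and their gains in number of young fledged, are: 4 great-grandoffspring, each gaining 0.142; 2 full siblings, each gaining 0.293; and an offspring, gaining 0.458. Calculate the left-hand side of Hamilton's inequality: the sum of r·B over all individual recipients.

r to a great-grandoffspring = 0.125 (three parent–offspring links: r = (1/2)^3 = 1/8).
r to a full sibling = 0.5 (full sibs share both parents — two paths of length 2: r = 2·(1/2)^2 = 1/2).
r to an offspring = 1/2 (one parent–offspring link: r = (1/2)^1 = 1/2).
Summing one r·B term per recipient: 4·0.125·0.142 + 2·0.5·0.293 + 1·0.5·0.458 = 0.593.

0.593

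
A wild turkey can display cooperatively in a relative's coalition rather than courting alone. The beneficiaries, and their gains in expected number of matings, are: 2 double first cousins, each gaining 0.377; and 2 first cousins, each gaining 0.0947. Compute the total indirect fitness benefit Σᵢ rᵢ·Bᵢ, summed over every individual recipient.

r to a double first cousin = 0.25 (double first cousins share both grandparent pairs — four paths of length 4: r = 4·(1/2)^4 = 1/4).
r to a first cousin = 0.125 (first cousins share one grandparent pair — two paths of length 4: r = 2·(1/2)^4 = 1/8).
Summing one r·B term per recipient: 2·0.25·0.377 + 2·0.125·0.0947 = 0.212175.

0.212175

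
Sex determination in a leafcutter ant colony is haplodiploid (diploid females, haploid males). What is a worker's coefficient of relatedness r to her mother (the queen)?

One meiotic link between diploid queen and diploid daughter: r = 1/2.

0.5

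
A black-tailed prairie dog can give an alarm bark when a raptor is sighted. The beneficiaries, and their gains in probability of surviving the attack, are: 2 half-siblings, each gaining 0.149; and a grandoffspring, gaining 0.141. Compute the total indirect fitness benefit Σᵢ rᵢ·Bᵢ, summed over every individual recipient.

0.10975

r to a half-sibling = 1/4 (half-sibs share one parent — one path of length 2: r = (1/2)^2 = 1/4).
r to a grandoffspring = 0.25 (two parent–offspring links: r = (1/2)^2 = 1/4).
Summing one r·B term per recipient: 2·0.25·0.149 + 1·0.25·0.141 = 0.10975.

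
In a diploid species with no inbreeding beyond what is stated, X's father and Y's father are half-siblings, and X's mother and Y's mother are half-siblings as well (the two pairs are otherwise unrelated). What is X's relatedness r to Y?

0.125

With two independent routes of shared ancestry, r is the sum of the two contributions.
X and Y are related in two ways: half first cousins through their fathers (r = 1/16) and half first cousins through their mothers (r = 1/16).
r = 1/16 + 1/16 = 1/8 = 0.125.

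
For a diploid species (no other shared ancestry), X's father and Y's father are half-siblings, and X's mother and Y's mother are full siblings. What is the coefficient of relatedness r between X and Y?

0.1875

Independent pedigree routes through distinct common ancestors add.
X and Y are related in two ways: half first cousins through their fathers (r = 1/16) and first cousins through their mothers (r = 1/8).
r = 1/16 + 1/8 = 3/16 = 0.1875.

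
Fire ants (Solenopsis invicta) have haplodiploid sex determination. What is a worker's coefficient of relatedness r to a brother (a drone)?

0.25

Her haploid brother carries none of their father's genes and a random half of their mother's genome; that half matches the maternal half of her own genome with probability 1/2: r = 1/2 · 1/2 = 1/4.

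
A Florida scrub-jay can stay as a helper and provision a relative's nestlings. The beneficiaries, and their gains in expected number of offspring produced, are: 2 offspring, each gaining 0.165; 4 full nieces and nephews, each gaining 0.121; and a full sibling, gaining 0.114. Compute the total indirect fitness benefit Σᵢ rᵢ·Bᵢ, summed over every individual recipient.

r to an offspring = 0.5 (one parent–offspring link: r = (1/2)^1 = 1/2).
r to a full niece or nephew = 1/4 (full aunt/uncle↔niece/nephew: two paths of length 3 through the shared grandparent pair: r = 2·(1/2)^3 = 1/4).
r to a full sibling = 0.5 (full sibs share both parents — two paths of length 2: r = 2·(1/2)^2 = 1/2).
Summing one r·B term per recipient: 2·0.5·0.165 + 4·0.25·0.121 + 1·0.5·0.114 = 0.343.

0.343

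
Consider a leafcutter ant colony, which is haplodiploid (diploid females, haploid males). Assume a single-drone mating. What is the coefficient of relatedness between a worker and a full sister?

Haplodiploid full sisters inherit their father's entire haploid genome identically (contributing 1/2) and on average half of their mother's contribution (1/2 · 1/2 = 1/4); r = 1/2 + 1/4 = 3/4.

0.75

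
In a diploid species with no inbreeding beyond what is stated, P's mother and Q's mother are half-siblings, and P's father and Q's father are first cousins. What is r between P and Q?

Independent pedigree routes through distinct common ancestors add.
P and Q are related in two ways: half first cousins through their mothers (r = 1/16) and second cousins through their fathers (r = 1/32).
r = 1/16 + 1/32 = 0.09375.

0.09375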